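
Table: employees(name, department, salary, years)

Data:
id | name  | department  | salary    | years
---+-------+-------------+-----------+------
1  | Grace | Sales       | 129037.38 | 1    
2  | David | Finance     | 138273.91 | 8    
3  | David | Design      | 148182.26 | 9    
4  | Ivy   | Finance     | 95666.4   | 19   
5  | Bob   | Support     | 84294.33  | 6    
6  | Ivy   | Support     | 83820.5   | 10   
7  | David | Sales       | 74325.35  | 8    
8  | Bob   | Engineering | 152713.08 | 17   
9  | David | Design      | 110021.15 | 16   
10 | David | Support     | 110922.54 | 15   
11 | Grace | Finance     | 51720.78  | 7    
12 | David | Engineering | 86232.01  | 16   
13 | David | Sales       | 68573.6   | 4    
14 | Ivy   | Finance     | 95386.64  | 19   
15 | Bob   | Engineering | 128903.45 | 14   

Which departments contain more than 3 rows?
SELECT department, COUNT(*) as cnt
FROM employees
GROUP BY department
HAVING COUNT(*) > 3

Result:
  Finance: 4

Note: HAVING filters groups after aggregation, WHERE filters rows before.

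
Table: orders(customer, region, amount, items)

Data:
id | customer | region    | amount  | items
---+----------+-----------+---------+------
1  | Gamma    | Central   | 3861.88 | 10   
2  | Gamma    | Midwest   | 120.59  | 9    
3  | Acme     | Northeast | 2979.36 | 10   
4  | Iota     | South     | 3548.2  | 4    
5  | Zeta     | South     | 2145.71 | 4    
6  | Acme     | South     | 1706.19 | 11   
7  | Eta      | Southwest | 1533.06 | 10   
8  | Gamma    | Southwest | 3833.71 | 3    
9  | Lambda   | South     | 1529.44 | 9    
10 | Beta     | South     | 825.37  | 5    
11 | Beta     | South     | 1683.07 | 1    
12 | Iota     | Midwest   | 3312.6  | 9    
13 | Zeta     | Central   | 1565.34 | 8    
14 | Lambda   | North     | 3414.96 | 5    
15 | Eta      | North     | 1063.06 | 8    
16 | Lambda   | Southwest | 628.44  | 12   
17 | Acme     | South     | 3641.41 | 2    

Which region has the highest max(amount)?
SELECT region, MAX(amount) as val
FROM orders
GROUP BY region
ORDER BY val DESC
LIMIT 1

Result: Central with max(amount) = 3861.88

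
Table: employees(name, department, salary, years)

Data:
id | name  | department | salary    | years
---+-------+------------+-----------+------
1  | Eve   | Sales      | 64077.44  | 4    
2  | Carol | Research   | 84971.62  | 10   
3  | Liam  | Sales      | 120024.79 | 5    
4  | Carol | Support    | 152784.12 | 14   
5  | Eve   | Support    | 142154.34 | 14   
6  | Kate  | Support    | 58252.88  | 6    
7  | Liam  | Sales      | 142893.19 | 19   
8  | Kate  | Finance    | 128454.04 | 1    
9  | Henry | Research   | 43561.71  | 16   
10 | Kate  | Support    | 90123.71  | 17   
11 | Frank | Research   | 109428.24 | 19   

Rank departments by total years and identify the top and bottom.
SELECT department, SUM(years)
FROM employees
GROUP BY department
ORDER BY SUM(years)

All groups:
  Finance: 1
  Sales: 28
  Research: 45
  Support: 51

Highest: Support (51)
Lowest: Finance (1)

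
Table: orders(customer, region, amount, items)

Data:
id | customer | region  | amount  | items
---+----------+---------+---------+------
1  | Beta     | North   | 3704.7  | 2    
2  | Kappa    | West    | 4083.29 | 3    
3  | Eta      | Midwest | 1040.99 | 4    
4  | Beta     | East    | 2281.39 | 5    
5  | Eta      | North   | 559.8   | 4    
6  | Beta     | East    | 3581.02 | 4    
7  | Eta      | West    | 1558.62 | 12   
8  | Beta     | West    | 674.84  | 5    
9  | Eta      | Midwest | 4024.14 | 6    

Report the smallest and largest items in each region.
SELECT region, MIN(items), MAX(items)
FROM orders
GROUP BY region

Result:
  East: min=4, max=5
  Midwest: min=4, max=6
  North: min=2, max=4
  West: min=3, max=12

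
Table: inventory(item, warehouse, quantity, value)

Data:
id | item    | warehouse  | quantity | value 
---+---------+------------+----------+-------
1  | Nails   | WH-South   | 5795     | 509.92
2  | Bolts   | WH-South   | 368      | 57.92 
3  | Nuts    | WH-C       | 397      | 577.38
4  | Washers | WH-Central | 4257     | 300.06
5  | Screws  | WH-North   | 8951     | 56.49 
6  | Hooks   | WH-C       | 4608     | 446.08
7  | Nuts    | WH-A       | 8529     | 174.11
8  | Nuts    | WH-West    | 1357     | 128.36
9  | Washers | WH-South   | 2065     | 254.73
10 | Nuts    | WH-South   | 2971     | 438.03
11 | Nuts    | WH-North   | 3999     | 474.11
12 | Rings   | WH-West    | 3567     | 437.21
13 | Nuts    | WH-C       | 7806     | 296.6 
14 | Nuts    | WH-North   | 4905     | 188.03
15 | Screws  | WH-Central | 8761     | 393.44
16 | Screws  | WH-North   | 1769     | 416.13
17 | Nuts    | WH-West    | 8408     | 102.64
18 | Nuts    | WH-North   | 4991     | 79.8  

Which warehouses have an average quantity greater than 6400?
SELECT warehouse, AVG(quantity)
FROM inventory
GROUP BY warehouse
HAVING AVG(quantity) > 6400

Result:
  WH-A: avg=8529.00
  WH-Central: avg=6509.00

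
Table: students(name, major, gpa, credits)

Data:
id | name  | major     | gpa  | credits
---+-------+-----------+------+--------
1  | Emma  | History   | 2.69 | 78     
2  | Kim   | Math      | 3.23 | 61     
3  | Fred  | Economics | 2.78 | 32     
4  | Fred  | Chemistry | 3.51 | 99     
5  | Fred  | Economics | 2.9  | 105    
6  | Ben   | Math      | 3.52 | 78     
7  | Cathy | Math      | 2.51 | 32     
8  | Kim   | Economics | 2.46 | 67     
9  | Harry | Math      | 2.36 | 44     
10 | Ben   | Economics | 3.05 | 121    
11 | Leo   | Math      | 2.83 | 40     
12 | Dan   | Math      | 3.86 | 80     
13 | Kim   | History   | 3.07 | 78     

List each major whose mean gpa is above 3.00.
SELECT major, AVG(gpa)
FROM students
GROUP BY major
HAVING AVG(gpa) > 3.00

Result:
  Chemistry: avg=3.51
  Math: avg=3.05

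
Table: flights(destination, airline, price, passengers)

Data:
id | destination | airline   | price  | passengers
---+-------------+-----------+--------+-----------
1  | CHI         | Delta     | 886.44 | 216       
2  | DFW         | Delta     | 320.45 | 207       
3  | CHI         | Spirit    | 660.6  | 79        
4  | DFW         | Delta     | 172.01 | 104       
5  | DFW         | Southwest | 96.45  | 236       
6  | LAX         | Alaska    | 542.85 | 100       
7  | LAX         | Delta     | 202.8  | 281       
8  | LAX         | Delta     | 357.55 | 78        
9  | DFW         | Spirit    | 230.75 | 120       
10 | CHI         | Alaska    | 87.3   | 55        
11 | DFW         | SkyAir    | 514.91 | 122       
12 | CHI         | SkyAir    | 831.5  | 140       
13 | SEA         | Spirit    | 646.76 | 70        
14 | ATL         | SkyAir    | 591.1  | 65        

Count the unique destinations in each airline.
SELECT airline, COUNT(DISTINCT destination)
FROM flights
GROUP BY airline

Result:
  Alaska: 2 distinct
  Delta: 3 distinct
  SkyAir: 3 distinct
  Southwest: 1 distinct
  Spirit: 3 distinct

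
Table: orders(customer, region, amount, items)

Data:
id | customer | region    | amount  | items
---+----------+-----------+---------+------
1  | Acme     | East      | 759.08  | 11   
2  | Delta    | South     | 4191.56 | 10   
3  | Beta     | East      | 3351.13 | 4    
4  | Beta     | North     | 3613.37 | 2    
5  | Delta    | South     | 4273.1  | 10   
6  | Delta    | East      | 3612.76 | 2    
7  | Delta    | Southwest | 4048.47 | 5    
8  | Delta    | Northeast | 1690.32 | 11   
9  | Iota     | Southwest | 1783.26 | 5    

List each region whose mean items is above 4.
SELECT region, AVG(items)
FROM orders
GROUP BY region
HAVING AVG(items) > 4

Result:
  East: avg=5.67
  Northeast: avg=11.00
  South: avg=10.00
  Southwest: avg=5.00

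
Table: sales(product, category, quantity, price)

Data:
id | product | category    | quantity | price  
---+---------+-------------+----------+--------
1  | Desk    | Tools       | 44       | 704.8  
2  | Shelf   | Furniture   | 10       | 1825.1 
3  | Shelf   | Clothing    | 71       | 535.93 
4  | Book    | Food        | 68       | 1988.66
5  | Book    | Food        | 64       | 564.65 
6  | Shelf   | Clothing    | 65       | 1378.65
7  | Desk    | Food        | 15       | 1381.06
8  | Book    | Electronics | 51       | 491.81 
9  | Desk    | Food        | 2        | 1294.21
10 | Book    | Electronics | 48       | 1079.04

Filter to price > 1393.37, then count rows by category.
SELECT category, COUNT(*)
FROM sales
WHERE price > 1393.37
GROUP BY category

Note: WHERE filters rows before grouping.

Result:
  Food: 1
  Furniture: 1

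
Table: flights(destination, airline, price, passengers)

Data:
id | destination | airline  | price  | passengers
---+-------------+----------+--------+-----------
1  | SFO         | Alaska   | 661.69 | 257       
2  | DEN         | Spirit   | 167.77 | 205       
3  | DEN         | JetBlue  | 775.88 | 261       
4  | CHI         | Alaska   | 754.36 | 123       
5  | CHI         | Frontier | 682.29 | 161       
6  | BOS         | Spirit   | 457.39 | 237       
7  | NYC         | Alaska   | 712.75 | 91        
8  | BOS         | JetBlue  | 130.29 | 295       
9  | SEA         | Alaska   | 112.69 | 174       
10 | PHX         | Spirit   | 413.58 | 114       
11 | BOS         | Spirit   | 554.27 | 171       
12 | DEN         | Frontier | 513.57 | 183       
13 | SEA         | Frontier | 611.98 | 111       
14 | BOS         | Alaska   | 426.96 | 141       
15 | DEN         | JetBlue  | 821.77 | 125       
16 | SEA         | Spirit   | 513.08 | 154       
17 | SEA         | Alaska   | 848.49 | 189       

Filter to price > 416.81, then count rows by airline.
SELECT airline, COUNT(*)
FROM flights
WHERE price > 416.81
GROUP BY airline

Note: WHERE filters rows before grouping.

Result:
  Alaska: 5
  Frontier: 3
  JetBlue: 2
  Spirit: 3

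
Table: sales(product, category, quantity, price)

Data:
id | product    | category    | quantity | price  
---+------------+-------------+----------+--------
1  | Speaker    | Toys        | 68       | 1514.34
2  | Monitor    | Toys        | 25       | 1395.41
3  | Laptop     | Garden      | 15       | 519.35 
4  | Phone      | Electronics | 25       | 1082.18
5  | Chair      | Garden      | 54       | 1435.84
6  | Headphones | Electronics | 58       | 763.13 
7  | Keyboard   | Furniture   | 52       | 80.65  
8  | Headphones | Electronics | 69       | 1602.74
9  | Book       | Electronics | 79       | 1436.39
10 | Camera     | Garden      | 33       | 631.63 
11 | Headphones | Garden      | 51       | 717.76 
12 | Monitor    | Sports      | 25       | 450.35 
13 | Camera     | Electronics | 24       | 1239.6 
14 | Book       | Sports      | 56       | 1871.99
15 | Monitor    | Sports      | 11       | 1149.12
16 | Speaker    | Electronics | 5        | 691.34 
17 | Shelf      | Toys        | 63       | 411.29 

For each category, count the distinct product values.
SELECT category, COUNT(DISTINCT product)
FROM sales
GROUP BY category

Result:
  Electronics: 5 distinct
  Furniture: 1 distinct
  Garden: 4 distinct
  Sports: 2 distinct
  Toys: 3 distinct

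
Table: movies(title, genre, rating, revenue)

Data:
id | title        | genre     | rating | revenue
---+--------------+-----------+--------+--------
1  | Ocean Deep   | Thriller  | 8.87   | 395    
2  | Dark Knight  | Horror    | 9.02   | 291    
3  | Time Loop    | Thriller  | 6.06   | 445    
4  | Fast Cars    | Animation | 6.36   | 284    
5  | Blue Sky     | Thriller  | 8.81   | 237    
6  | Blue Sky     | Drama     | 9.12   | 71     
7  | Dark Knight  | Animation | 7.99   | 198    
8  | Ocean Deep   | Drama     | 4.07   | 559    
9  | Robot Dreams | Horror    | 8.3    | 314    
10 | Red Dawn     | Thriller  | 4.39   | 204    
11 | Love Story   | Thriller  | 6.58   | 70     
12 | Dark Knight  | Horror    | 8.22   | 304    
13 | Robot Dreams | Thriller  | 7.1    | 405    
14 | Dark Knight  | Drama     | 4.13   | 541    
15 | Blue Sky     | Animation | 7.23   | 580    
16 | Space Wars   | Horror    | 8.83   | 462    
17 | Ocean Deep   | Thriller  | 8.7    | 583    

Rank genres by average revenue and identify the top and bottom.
SELECT genre, AVG(revenue)
FROM movies
GROUP BY genre
ORDER BY AVG(revenue)

All groups:
  Thriller: 334.14
  Horror: 342.75
  Animation: 354.00
  Drama: 390.33

Highest: Drama (390.33)
Lowest: Thriller (334.14)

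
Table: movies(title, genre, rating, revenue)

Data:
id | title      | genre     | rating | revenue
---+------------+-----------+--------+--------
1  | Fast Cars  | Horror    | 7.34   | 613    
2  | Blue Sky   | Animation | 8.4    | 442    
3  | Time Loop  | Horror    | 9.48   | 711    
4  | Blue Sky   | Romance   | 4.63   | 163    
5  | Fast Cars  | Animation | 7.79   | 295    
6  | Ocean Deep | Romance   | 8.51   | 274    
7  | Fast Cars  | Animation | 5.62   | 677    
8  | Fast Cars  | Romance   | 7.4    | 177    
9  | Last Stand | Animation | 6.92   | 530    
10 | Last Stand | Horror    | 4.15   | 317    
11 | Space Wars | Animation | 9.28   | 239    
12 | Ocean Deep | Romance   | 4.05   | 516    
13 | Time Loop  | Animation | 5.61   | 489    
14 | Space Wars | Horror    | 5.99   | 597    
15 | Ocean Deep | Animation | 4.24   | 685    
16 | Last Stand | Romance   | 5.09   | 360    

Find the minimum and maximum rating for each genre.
SELECT genre, MIN(rating), MAX(rating)
FROM movies
GROUP BY genre

Result:
  Animation: min=4.24, max=9.28
  Horror: min=4.15, max=9.48
  Romance: min=4.05, max=8.51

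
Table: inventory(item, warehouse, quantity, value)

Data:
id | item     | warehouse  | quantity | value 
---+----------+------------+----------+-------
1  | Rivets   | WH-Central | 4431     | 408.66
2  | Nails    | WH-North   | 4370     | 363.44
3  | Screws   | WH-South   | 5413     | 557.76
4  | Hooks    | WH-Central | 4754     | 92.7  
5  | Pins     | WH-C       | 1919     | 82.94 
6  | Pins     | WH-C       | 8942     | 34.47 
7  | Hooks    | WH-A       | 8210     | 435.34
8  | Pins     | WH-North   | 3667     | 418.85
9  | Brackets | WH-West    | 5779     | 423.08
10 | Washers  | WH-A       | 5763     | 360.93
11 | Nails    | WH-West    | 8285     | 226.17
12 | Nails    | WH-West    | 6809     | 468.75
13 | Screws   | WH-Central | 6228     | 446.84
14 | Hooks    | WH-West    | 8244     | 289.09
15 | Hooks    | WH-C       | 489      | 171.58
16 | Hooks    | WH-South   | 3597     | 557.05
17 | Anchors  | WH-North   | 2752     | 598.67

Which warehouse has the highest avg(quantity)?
SELECT warehouse, AVG(quantity) as val
FROM inventory
GROUP BY warehouse
ORDER BY val DESC
LIMIT 1

Result: WH-West with avg(quantity) = 7279.25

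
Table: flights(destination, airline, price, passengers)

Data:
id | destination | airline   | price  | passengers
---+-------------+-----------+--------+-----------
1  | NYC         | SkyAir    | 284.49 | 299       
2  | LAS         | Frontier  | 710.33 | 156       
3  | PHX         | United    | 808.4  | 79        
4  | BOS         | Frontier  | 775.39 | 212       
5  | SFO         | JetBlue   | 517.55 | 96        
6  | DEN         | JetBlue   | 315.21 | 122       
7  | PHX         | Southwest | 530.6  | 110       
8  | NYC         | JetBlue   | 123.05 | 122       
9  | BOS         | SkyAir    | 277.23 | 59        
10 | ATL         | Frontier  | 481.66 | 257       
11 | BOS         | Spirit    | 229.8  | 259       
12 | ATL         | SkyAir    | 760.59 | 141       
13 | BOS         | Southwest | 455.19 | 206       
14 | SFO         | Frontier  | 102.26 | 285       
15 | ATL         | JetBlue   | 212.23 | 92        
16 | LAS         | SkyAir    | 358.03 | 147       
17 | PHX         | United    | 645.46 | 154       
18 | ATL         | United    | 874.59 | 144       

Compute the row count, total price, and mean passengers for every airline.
SELECT airline,
       COUNT(*) as cnt,
       SUM(price) as total_price,
       AVG(passengers) as avg_passengers
FROM flights
GROUP BY airline

Result:
  Frontier: 4 records, 2069.64 total price, 227.50 avg passengers
  JetBlue: 4 records, 1168.04 total price, 108.00 avg passengers
  SkyAir: 4 records, 1680.34 total price, 161.50 avg passengers
  Southwest: 2 records, 985.79 total price, 158.00 avg passengers
  Spirit: 1 records, 229.80 total price, 259.00 avg passengers
  United: 3 records, 2328.45 total price, 125.67 avg passengers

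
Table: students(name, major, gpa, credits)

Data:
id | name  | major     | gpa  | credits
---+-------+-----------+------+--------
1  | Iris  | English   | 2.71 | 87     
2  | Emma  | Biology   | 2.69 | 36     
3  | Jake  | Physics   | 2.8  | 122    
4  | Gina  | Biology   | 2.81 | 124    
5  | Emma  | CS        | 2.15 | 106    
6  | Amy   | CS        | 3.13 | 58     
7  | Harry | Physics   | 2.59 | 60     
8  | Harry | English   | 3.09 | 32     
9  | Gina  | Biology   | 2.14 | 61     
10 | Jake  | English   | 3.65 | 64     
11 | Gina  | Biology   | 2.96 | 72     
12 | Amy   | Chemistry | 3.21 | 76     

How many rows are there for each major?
SELECT major, COUNT(*) as count
FROM students
GROUP BY major

Result:
  Biology: 4
  CS: 2
  Chemistry: 1
  English: 3
  Physics: 2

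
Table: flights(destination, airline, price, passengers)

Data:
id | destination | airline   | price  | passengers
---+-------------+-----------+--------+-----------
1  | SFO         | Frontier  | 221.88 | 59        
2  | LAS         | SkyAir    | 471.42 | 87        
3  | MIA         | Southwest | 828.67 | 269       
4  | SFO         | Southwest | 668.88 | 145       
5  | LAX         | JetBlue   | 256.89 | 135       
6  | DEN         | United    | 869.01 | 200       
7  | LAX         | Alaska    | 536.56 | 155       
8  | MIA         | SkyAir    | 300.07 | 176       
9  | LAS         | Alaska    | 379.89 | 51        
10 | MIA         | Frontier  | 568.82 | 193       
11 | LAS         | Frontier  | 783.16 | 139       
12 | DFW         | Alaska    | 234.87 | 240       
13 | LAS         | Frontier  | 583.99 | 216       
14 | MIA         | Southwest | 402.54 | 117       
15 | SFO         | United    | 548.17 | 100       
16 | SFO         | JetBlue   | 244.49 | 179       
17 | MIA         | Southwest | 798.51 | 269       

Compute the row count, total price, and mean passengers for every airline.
SELECT airline,
       COUNT(*) as cnt,
       SUM(price) as total_price,
       AVG(passengers) as avg_passengers
FROM flights
GROUP BY airline

Result:
  Alaska: 3 records, 1151.32 total price, 148.67 avg passengers
  Frontier: 4 records, 2157.85 total price, 151.75 avg passengers
  JetBlue: 2 records, 501.38 total price, 157.00 avg passengers
  SkyAir: 2 records, 771.49 total price, 131.50 avg passengers
  Southwest: 4 records, 2698.60 total price, 200.00 avg passengers
  United: 2 records, 1417.18 total price, 150.00 avg passengers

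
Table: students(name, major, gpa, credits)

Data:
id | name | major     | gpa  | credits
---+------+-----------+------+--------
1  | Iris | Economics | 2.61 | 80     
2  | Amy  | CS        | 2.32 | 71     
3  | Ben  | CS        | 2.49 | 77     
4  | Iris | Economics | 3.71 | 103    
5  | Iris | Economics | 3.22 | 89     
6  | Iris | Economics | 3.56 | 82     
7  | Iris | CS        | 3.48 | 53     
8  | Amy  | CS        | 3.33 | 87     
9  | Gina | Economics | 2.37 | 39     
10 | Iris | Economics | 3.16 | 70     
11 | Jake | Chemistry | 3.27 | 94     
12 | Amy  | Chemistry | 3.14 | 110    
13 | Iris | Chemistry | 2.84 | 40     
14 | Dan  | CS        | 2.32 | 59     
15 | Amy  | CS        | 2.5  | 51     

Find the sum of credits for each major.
SELECT major, SUM(credits) as result
FROM students
GROUP BY major

Result:
  CS: 398
  Chemistry: 244
  Economics: 463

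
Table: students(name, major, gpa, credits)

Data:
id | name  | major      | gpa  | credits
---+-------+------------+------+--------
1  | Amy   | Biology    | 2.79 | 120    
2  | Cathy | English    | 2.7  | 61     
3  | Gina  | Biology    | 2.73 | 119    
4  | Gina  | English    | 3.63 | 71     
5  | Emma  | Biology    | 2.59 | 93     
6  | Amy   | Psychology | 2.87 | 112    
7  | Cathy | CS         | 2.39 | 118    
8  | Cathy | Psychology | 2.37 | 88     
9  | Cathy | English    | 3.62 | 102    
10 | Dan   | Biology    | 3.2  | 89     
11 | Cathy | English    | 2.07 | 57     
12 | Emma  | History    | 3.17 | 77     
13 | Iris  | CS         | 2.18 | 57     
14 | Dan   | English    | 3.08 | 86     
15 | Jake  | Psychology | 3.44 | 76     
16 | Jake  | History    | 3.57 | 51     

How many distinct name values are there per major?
SELECT major, COUNT(DISTINCT name)
FROM students
GROUP BY major

Result:
  Biology: 4 distinct
  CS: 2 distinct
  English: 3 distinct
  History: 2 distinct
  Psychology: 3 distinct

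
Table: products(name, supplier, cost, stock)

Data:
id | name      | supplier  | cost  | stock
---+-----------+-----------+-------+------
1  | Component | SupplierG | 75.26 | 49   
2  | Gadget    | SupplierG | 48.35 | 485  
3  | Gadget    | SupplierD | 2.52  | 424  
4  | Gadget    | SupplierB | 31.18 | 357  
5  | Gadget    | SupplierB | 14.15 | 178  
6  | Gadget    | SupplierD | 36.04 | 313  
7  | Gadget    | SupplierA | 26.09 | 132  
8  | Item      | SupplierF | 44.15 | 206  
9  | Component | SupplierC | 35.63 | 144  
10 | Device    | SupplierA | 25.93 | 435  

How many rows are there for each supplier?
SELECT supplier, COUNT(*) as count
FROM products
GROUP BY supplier

Result:
  SupplierA: 2
  SupplierB: 2
  SupplierC: 1
  SupplierD: 2
  SupplierF: 1
  SupplierG: 2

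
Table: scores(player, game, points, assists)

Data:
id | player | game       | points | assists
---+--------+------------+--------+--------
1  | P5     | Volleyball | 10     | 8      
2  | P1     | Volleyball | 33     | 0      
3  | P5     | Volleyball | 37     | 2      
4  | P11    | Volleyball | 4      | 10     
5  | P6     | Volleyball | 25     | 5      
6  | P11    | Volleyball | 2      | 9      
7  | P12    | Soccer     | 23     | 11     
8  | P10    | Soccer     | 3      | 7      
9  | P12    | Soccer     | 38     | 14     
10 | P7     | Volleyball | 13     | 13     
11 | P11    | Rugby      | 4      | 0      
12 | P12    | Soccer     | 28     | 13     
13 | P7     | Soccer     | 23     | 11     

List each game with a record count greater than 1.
SELECT game, COUNT(*) as cnt
FROM scores
GROUP BY game
HAVING COUNT(*) > 1

Result:
  Soccer: 5
  Volleyball: 7

Note: HAVING filters groups after aggregation, WHERE filters rows before.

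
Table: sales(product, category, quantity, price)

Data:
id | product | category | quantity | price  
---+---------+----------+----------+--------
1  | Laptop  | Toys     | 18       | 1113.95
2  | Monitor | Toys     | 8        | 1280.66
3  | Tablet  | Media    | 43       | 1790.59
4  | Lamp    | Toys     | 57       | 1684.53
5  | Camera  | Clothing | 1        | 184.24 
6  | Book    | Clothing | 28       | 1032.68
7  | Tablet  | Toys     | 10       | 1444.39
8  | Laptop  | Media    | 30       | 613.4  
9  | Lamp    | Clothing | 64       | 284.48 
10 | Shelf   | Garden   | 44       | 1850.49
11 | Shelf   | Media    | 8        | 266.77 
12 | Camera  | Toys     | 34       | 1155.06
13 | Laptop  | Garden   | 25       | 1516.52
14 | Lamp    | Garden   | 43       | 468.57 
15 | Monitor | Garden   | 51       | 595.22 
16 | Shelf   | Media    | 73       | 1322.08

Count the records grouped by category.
SELECT category, COUNT(*) as count
FROM sales
GROUP BY category

Result:
  Clothing: 3
  Garden: 4
  Media: 4
  Toys: 5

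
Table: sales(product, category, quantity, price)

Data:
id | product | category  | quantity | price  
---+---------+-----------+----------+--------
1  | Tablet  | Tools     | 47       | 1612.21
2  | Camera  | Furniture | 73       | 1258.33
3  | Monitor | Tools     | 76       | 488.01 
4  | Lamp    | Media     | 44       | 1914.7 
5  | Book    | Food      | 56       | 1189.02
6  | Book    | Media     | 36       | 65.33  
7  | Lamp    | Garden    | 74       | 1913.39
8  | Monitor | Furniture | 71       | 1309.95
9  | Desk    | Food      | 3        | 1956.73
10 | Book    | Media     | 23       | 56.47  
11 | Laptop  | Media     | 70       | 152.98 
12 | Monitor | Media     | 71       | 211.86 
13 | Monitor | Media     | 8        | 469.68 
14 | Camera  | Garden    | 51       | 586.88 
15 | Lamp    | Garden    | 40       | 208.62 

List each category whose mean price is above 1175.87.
SELECT category, AVG(price)
FROM sales
GROUP BY category
HAVING AVG(price) > 1175.87

Result:
  Food: avg=1572.88
  Furniture: avg=1284.14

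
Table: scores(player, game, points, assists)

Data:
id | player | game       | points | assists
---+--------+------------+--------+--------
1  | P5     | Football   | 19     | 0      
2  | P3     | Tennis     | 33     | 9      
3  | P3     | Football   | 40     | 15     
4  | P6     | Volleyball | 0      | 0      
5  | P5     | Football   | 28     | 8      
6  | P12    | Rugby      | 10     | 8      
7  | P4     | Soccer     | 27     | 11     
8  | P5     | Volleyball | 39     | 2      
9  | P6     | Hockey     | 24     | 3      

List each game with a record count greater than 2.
SELECT game, COUNT(*) as cnt
FROM scores
GROUP BY game
HAVING COUNT(*) > 2

Result:
  Football: 3

Note: HAVING filters groups after aggregation, WHERE filters rows before.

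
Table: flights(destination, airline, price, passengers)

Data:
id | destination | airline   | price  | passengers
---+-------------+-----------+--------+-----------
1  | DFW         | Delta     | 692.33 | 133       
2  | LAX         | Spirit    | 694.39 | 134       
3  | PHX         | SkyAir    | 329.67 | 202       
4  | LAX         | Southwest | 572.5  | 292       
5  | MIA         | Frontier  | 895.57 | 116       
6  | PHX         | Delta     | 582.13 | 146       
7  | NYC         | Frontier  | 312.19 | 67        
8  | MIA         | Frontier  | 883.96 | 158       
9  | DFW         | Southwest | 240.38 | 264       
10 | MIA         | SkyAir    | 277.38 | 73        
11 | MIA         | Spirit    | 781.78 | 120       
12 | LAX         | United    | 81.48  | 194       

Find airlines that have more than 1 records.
SELECT airline, COUNT(*) as cnt
FROM flights
GROUP BY airline
HAVING COUNT(*) > 1

Result:
  Delta: 2
  Frontier: 3
  SkyAir: 2
  Southwest: 2
  Spirit: 2

Note: HAVING filters groups after aggregation, WHERE filters rows before.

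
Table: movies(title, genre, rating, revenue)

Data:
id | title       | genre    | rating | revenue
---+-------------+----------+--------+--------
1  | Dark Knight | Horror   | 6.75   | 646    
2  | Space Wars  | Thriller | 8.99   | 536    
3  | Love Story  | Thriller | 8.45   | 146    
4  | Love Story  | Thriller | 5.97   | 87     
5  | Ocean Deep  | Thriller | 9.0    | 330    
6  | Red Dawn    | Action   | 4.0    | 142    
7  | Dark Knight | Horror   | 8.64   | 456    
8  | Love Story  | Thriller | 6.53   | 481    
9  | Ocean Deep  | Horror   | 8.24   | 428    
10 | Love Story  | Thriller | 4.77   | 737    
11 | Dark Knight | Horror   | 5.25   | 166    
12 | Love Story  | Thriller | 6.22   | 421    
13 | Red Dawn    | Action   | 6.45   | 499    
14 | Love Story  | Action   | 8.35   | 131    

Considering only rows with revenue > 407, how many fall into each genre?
SELECT genre, COUNT(*)
FROM movies
WHERE revenue > 407
GROUP BY genre

Note: WHERE filters rows before grouping.

Result:
  Action: 1
  Horror: 3
  Thriller: 4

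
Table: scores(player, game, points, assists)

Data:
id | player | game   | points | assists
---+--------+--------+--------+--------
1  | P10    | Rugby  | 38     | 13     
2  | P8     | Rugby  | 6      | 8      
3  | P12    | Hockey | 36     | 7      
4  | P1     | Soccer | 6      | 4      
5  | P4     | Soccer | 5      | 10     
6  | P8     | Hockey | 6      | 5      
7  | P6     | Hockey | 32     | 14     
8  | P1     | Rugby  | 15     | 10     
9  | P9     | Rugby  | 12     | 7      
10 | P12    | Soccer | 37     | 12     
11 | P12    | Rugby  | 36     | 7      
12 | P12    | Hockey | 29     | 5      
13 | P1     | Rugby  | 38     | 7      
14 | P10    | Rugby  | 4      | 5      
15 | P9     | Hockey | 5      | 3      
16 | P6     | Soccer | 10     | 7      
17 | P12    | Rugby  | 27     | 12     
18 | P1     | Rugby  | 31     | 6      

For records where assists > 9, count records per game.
SELECT game, COUNT(*)
FROM scores
WHERE assists > 9
GROUP BY game

Note: WHERE filters rows before grouping.

Result:
  Hockey: 1
  Rugby: 3
  Soccer: 2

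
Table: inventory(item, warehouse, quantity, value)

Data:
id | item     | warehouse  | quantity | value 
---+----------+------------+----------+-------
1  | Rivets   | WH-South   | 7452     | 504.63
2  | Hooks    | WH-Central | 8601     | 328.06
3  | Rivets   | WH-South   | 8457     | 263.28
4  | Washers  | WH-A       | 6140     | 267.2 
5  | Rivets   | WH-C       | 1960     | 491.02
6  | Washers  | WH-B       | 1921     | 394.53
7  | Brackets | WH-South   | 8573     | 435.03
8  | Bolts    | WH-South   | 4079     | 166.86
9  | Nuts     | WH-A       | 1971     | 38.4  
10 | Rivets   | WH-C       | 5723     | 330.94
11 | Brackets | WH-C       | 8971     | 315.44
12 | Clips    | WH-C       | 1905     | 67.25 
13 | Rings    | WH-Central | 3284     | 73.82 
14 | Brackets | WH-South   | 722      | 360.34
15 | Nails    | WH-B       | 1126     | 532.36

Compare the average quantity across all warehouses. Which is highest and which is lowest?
SELECT warehouse, AVG(quantity)
FROM inventory
GROUP BY warehouse
ORDER BY AVG(quantity)

All groups:
  WH-B: 1523.50
  WH-A: 4055.50
  WH-C: 4639.75
  WH-South: 5856.60
  WH-Central: 5942.50

Highest: WH-Central (5942.50)
Lowest: WH-B (1523.50)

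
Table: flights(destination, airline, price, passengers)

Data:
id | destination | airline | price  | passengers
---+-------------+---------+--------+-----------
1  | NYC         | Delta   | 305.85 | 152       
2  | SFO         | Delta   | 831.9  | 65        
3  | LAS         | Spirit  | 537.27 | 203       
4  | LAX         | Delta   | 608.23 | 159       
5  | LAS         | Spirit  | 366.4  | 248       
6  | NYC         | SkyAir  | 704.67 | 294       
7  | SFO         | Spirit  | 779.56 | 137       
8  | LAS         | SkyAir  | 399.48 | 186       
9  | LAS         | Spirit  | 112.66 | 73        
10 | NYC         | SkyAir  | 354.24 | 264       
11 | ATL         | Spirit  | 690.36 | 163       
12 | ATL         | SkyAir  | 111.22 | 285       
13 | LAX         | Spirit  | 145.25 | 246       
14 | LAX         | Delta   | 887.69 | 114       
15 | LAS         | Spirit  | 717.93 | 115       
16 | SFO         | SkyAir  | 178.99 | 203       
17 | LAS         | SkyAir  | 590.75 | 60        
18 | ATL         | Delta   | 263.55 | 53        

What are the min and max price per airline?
SELECT airline, MIN(price), MAX(price)
FROM flights
GROUP BY airline

Result:
  Delta: min=263.55, max=887.69
  SkyAir: min=111.22, max=704.67
  Spirit: min=112.66, max=779.56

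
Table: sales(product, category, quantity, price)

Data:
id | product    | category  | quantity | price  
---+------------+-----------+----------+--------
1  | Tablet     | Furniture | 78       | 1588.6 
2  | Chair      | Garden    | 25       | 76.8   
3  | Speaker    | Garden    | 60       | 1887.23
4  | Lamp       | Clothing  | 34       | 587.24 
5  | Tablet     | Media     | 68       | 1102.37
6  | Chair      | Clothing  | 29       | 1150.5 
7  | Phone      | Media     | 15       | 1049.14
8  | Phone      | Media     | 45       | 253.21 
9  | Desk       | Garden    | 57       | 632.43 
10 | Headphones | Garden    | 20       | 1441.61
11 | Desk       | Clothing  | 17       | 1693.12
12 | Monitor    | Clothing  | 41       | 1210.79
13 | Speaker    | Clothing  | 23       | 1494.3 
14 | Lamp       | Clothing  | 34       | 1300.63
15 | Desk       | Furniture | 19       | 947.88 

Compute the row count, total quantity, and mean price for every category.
SELECT category,
       COUNT(*) as cnt,
       SUM(quantity) as total_quantity,
       AVG(price) as avg_price
FROM sales
GROUP BY category

Result:
  Clothing: 6 records, 178 total quantity, 1239.43 avg price
  Furniture: 2 records, 97 total quantity, 1268.24 avg price
  Garden: 4 records, 162 total quantity, 1009.52 avg price
  Media: 3 records, 128 total quantity, 801.57 avg price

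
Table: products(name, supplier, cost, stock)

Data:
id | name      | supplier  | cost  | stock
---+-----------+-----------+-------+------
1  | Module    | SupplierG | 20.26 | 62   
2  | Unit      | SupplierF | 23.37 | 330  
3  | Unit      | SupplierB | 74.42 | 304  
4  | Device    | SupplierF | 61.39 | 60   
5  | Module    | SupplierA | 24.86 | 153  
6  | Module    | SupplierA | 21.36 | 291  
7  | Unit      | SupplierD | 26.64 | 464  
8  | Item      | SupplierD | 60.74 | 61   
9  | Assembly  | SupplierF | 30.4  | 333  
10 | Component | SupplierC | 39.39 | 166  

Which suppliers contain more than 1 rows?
SELECT supplier, COUNT(*) as cnt
FROM products
GROUP BY supplier
HAVING COUNT(*) > 1

Result:
  SupplierA: 2
  SupplierD: 2
  SupplierF: 3

Note: HAVING filters groups after aggregation, WHERE filters rows before.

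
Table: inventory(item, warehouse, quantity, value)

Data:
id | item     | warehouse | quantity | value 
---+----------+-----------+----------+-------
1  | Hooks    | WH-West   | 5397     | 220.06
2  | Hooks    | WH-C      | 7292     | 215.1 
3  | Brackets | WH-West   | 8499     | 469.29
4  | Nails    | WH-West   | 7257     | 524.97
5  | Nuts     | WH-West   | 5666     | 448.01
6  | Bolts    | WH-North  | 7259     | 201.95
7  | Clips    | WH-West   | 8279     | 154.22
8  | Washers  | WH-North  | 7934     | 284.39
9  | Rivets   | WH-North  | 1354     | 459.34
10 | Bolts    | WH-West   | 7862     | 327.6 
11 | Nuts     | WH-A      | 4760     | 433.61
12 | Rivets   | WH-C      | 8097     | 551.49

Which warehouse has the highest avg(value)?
SELECT warehouse, AVG(value) as val
FROM inventory
GROUP BY warehouse
ORDER BY val DESC
LIMIT 1

Result: WH-A with avg(value) = 433.61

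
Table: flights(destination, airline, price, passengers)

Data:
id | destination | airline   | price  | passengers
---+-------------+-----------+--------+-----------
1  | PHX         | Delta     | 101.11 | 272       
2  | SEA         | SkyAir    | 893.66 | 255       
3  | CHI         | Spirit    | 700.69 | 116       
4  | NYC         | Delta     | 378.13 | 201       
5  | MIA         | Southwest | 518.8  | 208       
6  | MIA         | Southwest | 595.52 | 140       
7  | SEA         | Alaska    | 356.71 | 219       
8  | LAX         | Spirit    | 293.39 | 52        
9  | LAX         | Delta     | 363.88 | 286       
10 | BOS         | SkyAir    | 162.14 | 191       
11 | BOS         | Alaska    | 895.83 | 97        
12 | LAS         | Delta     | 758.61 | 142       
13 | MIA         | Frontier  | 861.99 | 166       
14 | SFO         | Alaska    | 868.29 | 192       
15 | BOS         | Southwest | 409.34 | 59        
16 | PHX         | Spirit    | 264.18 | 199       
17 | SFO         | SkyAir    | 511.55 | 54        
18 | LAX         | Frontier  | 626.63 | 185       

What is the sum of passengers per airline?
SELECT airline, SUM(passengers) as result
FROM flights
GROUP BY airline

Result:
  Alaska: 508
  Delta: 901
  Frontier: 351
  SkyAir: 500
  Southwest: 407
  Spirit: 367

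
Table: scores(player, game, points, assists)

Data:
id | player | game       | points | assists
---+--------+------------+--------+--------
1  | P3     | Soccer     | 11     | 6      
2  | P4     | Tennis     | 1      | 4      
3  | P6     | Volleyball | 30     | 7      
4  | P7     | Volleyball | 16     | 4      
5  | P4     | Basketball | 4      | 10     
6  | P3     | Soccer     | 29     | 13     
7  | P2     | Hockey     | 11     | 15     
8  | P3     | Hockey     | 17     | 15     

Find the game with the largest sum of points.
SELECT game, SUM(points) as val
FROM scores
GROUP BY game
ORDER BY val DESC
LIMIT 1

Result: Volleyball with sum(points) = 46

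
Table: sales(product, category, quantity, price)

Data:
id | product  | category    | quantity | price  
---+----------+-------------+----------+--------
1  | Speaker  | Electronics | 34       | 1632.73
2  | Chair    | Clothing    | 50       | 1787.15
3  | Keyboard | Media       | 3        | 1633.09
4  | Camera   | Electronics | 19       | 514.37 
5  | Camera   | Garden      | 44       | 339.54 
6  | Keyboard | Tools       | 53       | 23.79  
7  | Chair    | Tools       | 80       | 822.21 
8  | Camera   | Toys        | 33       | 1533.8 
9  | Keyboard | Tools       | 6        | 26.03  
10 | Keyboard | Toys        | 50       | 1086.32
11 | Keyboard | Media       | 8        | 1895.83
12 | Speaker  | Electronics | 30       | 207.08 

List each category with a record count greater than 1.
SELECT category, COUNT(*) as cnt
FROM sales
GROUP BY category
HAVING COUNT(*) > 1

Result:
  Electronics: 3
  Media: 2
  Tools: 3
  Toys: 2

Note: HAVING filters groups after aggregation, WHERE filters rows before.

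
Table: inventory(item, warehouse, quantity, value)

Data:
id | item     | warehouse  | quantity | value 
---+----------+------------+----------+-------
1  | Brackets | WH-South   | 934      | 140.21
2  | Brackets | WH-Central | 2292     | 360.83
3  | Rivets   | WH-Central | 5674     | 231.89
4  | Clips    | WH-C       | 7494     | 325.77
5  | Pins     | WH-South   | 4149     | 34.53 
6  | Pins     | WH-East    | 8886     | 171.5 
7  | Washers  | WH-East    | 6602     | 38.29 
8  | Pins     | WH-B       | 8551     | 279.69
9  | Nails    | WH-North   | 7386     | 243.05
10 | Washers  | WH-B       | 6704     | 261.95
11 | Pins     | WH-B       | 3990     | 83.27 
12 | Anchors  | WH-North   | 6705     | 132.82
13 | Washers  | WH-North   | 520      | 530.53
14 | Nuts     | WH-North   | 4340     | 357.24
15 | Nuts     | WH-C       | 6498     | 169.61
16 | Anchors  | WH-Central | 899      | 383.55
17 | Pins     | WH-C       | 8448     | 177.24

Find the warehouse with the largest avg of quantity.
SELECT warehouse, AVG(quantity) as val
FROM inventory
GROUP BY warehouse
ORDER BY val DESC
LIMIT 1

Result: WH-East with avg(quantity) = 7744.00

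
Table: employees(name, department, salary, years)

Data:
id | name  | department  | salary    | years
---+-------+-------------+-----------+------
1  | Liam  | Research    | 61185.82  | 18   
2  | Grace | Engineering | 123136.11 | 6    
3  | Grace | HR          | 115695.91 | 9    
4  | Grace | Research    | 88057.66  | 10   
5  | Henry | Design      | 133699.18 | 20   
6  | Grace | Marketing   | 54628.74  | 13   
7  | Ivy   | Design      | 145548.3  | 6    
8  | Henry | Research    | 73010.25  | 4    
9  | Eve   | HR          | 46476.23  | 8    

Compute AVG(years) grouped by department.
SELECT department, AVG(years) as result
FROM employees
GROUP BY department

Result:
  Design: 13.00
  Engineering: 6.00
  HR: 8.50
  Marketing: 13.00
  Research: 10.67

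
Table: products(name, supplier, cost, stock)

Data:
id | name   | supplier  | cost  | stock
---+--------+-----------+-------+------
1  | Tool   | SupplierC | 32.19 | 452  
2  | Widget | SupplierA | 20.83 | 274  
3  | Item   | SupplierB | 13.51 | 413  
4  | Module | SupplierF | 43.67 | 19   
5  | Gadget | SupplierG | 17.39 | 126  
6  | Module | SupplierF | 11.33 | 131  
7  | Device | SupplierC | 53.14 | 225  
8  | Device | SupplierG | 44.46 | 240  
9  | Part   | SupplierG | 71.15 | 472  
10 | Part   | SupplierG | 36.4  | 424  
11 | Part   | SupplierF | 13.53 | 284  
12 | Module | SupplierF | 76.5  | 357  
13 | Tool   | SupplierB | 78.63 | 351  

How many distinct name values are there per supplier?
SELECT supplier, COUNT(DISTINCT name)
FROM products
GROUP BY supplier

Result:
  SupplierA: 1 distinct
  SupplierB: 2 distinct
  SupplierC: 2 distinct
  SupplierF: 2 distinct
  SupplierG: 3 distinct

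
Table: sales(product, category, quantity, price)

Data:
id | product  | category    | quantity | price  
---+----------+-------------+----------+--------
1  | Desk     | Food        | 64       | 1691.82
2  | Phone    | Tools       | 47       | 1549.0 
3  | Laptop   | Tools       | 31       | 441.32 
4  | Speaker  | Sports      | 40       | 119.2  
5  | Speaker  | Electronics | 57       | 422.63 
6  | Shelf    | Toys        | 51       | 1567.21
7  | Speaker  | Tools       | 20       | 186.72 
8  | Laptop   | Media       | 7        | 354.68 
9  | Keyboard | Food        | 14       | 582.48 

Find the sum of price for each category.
SELECT category, SUM(price) as result
FROM sales
GROUP BY category

Result:
  Electronics: 422.63
  Food: 2274.30
  Media: 354.68
  Sports: 119.20
  Tools: 2177.04
  Toys: 1567.21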